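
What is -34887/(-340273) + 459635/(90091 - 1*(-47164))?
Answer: 32237959108/9340834123 ≈ 3.4513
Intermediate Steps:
-34887/(-340273) + 459635/(90091 - 1*(-47164)) = -34887*(-1/340273) + 459635/(90091 + 47164) = 34887/340273 + 459635/137255 = 34887/340273 + 459635*(1/137255) = 34887/340273 + 91927/27451 = 32237959108/9340834123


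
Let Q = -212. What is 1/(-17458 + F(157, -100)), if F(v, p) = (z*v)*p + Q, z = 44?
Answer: -1/708470 ≈ -1.4115e-6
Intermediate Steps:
F(v, p) = -212 + 44*p*v (F(v, p) = (44*v)*p - 212 = 44*p*v - 212 = -212 + 44*p*v)
1/(-17458 + F(157, -100)) = 1/(-17458 + (-212 + 44*(-100)*157)) = 1/(-17458 + (-212 - 690800)) = 1/(-17458 - 691012) = 1/(-708470) = -1/708470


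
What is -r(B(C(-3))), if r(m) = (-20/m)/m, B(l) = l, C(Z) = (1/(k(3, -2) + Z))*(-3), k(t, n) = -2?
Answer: 500/9 ≈ 55.556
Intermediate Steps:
C(Z) = -3/(-2 + Z) (C(Z) = (1/(-2 + Z))*(-3) = -3/(-2 + Z))
r(m) = -20/m**2
-r(B(C(-3))) = -(-20)/(-3/(-2 - 3))**2 = -(-20)/(-3/(-5))**2 = -(-20)/(-3*(-1/5))**2 = -(-20)/(3/5)**2 = -(-20)*25/9 = -1*(-500/9) = 500/9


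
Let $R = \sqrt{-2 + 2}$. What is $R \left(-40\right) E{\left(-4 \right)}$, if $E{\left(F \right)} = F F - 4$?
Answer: $0$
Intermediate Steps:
$E{\left(F \right)} = -4 + F^{2}$ ($E{\left(F \right)} = F^{2} - 4 = -4 + F^{2}$)
$R = 0$ ($R = \sqrt{0} = 0$)
$R \left(-40\right) E{\left(-4 \right)} = 0 \left(-40\right) \left(-4 + \left(-4\right)^{2}\right) = 0 \left(-4 + 16\right) = 0 \cdot 12 = 0$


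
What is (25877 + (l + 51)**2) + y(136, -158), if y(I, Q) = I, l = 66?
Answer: 39702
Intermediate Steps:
(25877 + (l + 51)**2) + y(136, -158) = (25877 + (66 + 51)**2) + 136 = (25877 + 117**2) + 136 = (25877 + 13689) + 136 = 39566 + 136 = 39702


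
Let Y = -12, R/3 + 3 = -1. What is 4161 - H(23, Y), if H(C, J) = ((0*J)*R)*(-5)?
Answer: 4161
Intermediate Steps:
R = -12 (R = -9 + 3*(-1) = -9 - 3 = -12)
H(C, J) = 0 (H(C, J) = ((0*J)*(-12))*(-5) = (0*(-12))*(-5) = 0*(-5) = 0)
4161 - H(23, Y) = 4161 - 1*0 = 4161 + 0 = 4161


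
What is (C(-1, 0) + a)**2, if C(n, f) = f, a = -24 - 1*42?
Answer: 4356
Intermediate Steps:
a = -66 (a = -24 - 42 = -66)
(C(-1, 0) + a)**2 = (0 - 66)**2 = (-66)**2 = 4356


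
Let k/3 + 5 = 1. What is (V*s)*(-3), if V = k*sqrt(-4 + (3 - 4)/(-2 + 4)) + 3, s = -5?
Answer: 45 - 270*I*sqrt(2) ≈ 45.0 - 381.84*I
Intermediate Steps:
k = -12 (k = -15 + 3*1 = -15 + 3 = -12)
V = 3 - 18*I*sqrt(2) (V = -12*sqrt(-4 + (3 - 4)/(-2 + 4)) + 3 = -12*sqrt(-4 - 1/2) + 3 = -18*I*sqrt(2) + 3 = 3 - 18*I*sqrt(2) ≈ 3.0 - 25.456*I)
(V*s)*(-3) = ((3 - 18*I*sqrt(2))*(-5))*(-3) = (-15 + 90*I*sqrt(2))*(-3) = 45 - 270*I*sqrt(2)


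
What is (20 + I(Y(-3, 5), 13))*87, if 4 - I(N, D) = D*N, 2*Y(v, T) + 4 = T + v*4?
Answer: 16617/2 ≈ 8308.5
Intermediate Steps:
Y(v, T) = -2 + T/2 + 2*v (Y(v, T) = -2 + (T + v*4)/2 = -2 + (T + 4*v)/2 = -2 + (T/2 + 2*v) = -2 + T/2 + 2*v)
I(N, D) = 4 - D*N
(20 + I(Y(-3, 5), 13))*87 = (20 + (4 - 1*13*(-2 + (1/2)*5 + 2*(-3))))*87 = (20 + (4 - 1*13*(-2 + 5/2 - 6)))*87 = (20 + (4 - 1*13*(-11/2)))*87 = (20 + (4 + 143/2))*87 = (20 + 151/2)*87 = (191/2)*87 = 16617/2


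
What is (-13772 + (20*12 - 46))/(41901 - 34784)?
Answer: -13578/7117 ≈ -1.9078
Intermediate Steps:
(-13772 + (20*12 - 46))/(41901 - 34784) = (-13772 + (240 - 46))/7117 = (-13772 + 194)*(1/7117) = -13578*1/7117 = -13578/7117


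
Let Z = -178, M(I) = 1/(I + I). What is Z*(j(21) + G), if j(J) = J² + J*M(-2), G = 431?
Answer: -308563/2 ≈ -1.5428e+5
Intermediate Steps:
M(I) = 1/(2*I)
j(J) = J² - J/4 (j(J) = J² + J*((½)/(-2)) = J² + J*((½)*(-½)) = J² + J*(-¼) = J² - J/4)
Z*(j(21) + G) = -178*(21*(-¼ + 21) + 431) = -178*(21*(83/4) + 431) = -178*(1743/4 + 431) = -178*3467/4 = -308563/2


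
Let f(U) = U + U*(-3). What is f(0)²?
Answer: 0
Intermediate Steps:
f(U) = -2*U (f(U) = U - 3*U = -2*U)
f(0)² = (-2*0)² = 0² = 0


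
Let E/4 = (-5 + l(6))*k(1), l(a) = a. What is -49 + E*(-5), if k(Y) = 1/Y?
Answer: -69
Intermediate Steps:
E = 4 (E = 4*((-5 + 6)/1) = 4*(1*1) = 4*1 = 4)
-49 + E*(-5) = -49 + 4*(-5) = -49 - 20 = -69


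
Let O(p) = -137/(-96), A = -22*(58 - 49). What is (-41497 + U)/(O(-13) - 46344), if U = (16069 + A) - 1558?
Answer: 2609664/4448887 ≈ 0.58659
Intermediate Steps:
A = -198 (A = -22*9 = -198)
O(p) = 137/96 (O(p) = -137*(-1/96) = 137/96)
U = 14313 (U = (16069 - 198) - 1558 = 15871 - 1558 = 14313)
(-41497 + U)/(O(-13) - 46344) = (-41497 + 14313)/(137/96 - 46344) = -27184/(-4448887/96) = -27184*(-96/4448887) = 2609664/4448887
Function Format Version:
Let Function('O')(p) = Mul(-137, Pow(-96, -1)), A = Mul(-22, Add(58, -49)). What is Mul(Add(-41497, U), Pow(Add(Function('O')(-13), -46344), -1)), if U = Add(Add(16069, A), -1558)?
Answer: Rational(2609664, 4448887) ≈ 0.58659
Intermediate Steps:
A = -198 (A = Mul(-22, 9) = -198)
Function('O')(p) = Rational(137, 96) (Function('O')(p) = Mul(-137, Rational(-1, 96)) = Rational(137, 96))
U = 14313 (U = Add(Add(16069, -198), -1558) = Add(15871, -1558) = 14313)
Mul(Add(-41497, U), Pow(Add(Function('O')(-13), -46344), -1)) = Mul(Add(-41497, 14313), Pow(Add(Rational(137, 96), -46344), -1)) = Mul(-27184, Pow(Rational(-4448887, 96), -1)) = Mul(-27184, Rational(-96, 4448887)) = Rational(2609664, 4448887)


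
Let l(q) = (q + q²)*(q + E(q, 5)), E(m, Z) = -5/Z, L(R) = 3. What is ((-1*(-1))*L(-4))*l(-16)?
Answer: -12240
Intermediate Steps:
l(q) = (-1 + q)*(q + q²) (l(q) = (q + q²)*(q - 5/5) = (q + q²)*(q - 5*⅕) = (q + q²)*(q - 1) = (q + q²)*(-1 + q) = (-1 + q)*(q + q²))
((-1*(-1))*L(-4))*l(-16) = (-1*(-1)*3)*((-16)³ - 1*(-16)) = (1*3)*(-4096 + 16) = 3*(-4080) = -12240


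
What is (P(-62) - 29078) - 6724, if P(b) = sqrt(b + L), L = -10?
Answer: -35802 + 6*I*sqrt(2) ≈ -35802.0 + 8.4853*I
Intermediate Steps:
P(b) = sqrt(-10 + b) (P(b) = sqrt(b - 10) = sqrt(-10 + b))
(P(-62) - 29078) - 6724 = (sqrt(-10 - 62) - 29078) - 6724 = (sqrt(-72) - 29078) - 6724 = (6*I*sqrt(2) - 29078) - 6724 = (-29078 + 6*I*sqrt(2)) - 6724 = -35802 + 6*I*sqrt(2)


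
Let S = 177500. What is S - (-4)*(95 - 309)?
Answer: 176644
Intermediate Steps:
S - (-4)*(95 - 309) = 177500 - (-4)*(95 - 309) = 177500 - (-4)*(-214) = 177500 - 1*856 = 177500 - 856 = 176644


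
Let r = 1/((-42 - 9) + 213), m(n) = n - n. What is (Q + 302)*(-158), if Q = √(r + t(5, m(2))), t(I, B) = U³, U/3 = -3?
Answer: -47716 - 79*I*√236194/9 ≈ -47716.0 - 4266.0*I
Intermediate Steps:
U = -9 (U = 3*(-3) = -9)
m(n) = 0
t(I, B) = -729 (t(I, B) = (-9)³ = -729)
r = 1/162 (r = 1/(-51 + 213) = 1/162 ≈ 0.0061728)
Q = I*√236194/18 (Q = √(1/162 - 729) = √(-118097/162) = I*√236194/18 ≈ 27.0*I)
(Q + 302)*(-158) = (I*√236194/18 + 302)*(-158) = (302 + I*√236194/18)*(-158) = -47716 - 79*I*√236194/9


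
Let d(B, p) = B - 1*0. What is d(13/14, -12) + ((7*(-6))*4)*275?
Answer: -646787/14 ≈ -46199.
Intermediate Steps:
d(B, p) = B (d(B, p) = B + 0 = B)
d(13/14, -12) + ((7*(-6))*4)*275 = 13/14 + ((7*(-6))*4)*275 = 13*(1/14) - 42*4*275 = 13/14 - 168*275 = 13/14 - 46200 = -646787/14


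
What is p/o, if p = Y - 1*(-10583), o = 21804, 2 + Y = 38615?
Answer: 12299/5451 ≈ 2.2563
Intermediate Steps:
Y = 38613 (Y = -2 + 38615 = 38613)
p = 49196 (p = 38613 - 1*(-10583) = 38613 + 10583 = 49196)
p/o = 49196/21804 = 49196*(1/21804) = 12299/5451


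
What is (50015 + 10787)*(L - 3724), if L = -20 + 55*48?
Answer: -67125408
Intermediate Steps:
L = 2620 (L = -20 + 2640 = 2620)
(50015 + 10787)*(L - 3724) = (50015 + 10787)*(2620 - 3724) = 60802*(-1104) = -67125408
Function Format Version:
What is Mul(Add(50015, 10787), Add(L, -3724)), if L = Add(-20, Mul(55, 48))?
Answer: -67125408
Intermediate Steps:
L = 2620 (L = Add(-20, 2640) = 2620)
Mul(Add(50015, 10787), Add(L, -3724)) = Mul(Add(50015, 10787), Add(2620, -3724)) = Mul(60802, -1104) = -67125408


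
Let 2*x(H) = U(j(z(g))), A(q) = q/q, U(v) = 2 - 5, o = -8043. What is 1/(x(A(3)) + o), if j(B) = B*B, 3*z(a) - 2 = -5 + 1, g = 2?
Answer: -2/16089 ≈ -0.00012431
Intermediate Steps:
z(a) = -⅔ (z(a) = ⅔ + (-5 + 1)/3 = ⅔ + (⅓)*(-4) = ⅔ - 4/3 = -⅔)
j(B) = B²
U(v) = -3
A(q) = 1
x(H) = -3/2 (x(H) = (½)*(-3) = -3/2)
1/(x(A(3)) + o) = 1/(-3/2 - 8043) = 1/(-16089/2) = -2/16089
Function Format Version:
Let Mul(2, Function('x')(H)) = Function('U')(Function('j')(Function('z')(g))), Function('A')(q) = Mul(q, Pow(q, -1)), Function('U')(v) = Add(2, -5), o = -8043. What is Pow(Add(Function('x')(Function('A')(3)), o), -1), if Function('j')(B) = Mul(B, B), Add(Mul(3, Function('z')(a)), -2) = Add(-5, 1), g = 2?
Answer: Rational(-2, 16089) ≈ -0.00012431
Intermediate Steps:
Function('z')(a) = Rational(-2, 3) (Function('z')(a) = Add(Rational(2, 3), Mul(Rational(1, 3), Add(-5, 1))) = Add(Rational(2, 3), Mul(Rational(1, 3), -4)) = Add(Rational(2, 3), Rational(-4, 3)) = Rational(-2, 3))
Function('j')(B) = Pow(B, 2)
Function('U')(v) = -3
Function('A')(q) = 1
Function('x')(H) = Rational(-3, 2) (Function('x')(H) = Mul(Rational(1, 2), -3) = Rational(-3, 2))
Pow(Add(Function('x')(Function('A')(3)), o), -1) = Pow(Add(Rational(-3, 2), -8043), -1) = Pow(Rational(-16089, 2), -1) = Rational(-2, 16089)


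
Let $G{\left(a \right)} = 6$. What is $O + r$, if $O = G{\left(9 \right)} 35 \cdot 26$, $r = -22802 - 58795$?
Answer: $-76137$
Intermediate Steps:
$r = -81597$
$O = 5460$ ($O = 6 \cdot 35 \cdot 26 = 210 \cdot 26 = 5460$)
$O + r = 5460 - 81597 = -76137$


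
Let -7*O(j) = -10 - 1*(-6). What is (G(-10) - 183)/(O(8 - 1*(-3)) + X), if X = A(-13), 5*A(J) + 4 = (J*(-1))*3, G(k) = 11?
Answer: -1204/53 ≈ -22.717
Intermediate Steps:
A(J) = -⅘ - 3*J/5 (A(J) = -⅘ + ((J*(-1))*3)/5 = -⅘ + (-J*3)/5 = -⅘ + (-3*J)/5 = -⅘ - 3*J/5)
X = 7 (X = -⅘ - ⅗*(-13) = -⅘ + 39/5 = 7)
O(j) = 4/7 (O(j) = -(-10 - 1*(-6))/7 = -(-10 + 6)/7 = -⅐*(-4) = 4/7)
(G(-10) - 183)/(O(8 - 1*(-3)) + X) = (11 - 183)/(4/7 + 7) = -172/53/7 = -172*7/53 = -1204/53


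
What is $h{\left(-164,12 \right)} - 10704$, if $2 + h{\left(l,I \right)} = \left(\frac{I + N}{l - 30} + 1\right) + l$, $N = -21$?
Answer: $- \frac{2108577}{194} \approx -10869.0$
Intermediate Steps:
$h{\left(l,I \right)} = -1 + l + \frac{-21 + I}{-30 + l}$ ($h{\left(l,I \right)} = -2 + \left(\left(\frac{I - 21}{l - 30} + 1\right) + l\right) = -2 + \left(\left(\frac{-21 + I}{-30 + l} + 1\right) + l\right) = -2 + \left(\left(1 + \frac{-21 + I}{-30 + l}\right) + l\right) = -2 + \left(1 + l + \frac{-21 + I}{-30 + l}\right) = -1 + l + \frac{-21 + I}{-30 + l}$)
$h{\left(-164,12 \right)} - 10704 = \frac{9 + 12 + \left(-164\right)^{2} - -5084}{-30 - 164} - 10704 = \frac{9 + 12 + 26896 + 5084}{-194} - 10704 = \left(- \frac{1}{194}\right) 32001 - 10704 = - \frac{32001}{194} - 10704 = - \frac{2108577}{194}$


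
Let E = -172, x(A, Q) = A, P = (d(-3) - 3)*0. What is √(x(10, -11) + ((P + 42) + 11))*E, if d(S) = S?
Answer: -516*√7 ≈ -1365.2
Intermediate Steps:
P = 0 (P = (-3 - 3)*0 = -6*0 = 0)
√(x(10, -11) + ((P + 42) + 11))*E = √(10 + ((0 + 42) + 11))*(-172) = √(10 + (42 + 11))*(-172) = √(10 + 53)*(-172) = √63*(-172) = (3*√7)*(-172) = -516*√7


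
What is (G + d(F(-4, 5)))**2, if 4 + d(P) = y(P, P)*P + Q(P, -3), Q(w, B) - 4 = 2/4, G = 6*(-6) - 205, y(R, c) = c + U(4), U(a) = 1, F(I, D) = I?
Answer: 208849/4 ≈ 52212.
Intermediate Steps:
y(R, c) = 1 + c (y(R, c) = c + 1 = 1 + c)
G = -241 (G = -36 - 205 = -241)
Q(w, B) = 9/2 (Q(w, B) = 4 + 2/4 = 4 + 2*(1/4) = 4 + 1/2 = 9/2)
d(P) = 1/2 + P*(1 + P) (d(P) = -4 + ((1 + P)*P + 9/2) = -4 + (P*(1 + P) + 9/2) = -4 + (9/2 + P*(1 + P)) = 1/2 + P*(1 + P))
(G + d(F(-4, 5)))**2 = (-241 + (1/2 - 4 + (-4)**2))**2 = (-241 + (1/2 - 4 + 16))**2 = (-241 + 25/2)**2 = (-457/2)**2 = 208849/4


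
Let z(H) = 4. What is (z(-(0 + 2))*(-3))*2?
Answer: -24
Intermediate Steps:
(z(-(0 + 2))*(-3))*2 = (4*(-3))*2 = -12*2 = -24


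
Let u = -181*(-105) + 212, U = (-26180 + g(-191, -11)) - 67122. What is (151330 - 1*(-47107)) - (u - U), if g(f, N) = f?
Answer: 85727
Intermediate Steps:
U = -93493 (U = (-26180 - 191) - 67122 = -26371 - 67122 = -93493)
u = 19217 (u = 19005 + 212 = 19217)
(151330 - 1*(-47107)) - (u - U) = (151330 - 1*(-47107)) - (19217 - 1*(-93493)) = (151330 + 47107) - (19217 + 93493) = 198437 - 1*112710 = 198437 - 112710 = 85727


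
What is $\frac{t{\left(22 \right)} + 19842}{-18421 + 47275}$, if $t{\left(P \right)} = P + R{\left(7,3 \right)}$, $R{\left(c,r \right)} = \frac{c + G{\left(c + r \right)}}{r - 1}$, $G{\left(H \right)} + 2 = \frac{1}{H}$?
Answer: $\frac{397331}{577080} \approx 0.68852$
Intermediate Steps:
$G{\left(H \right)} = -2 + \frac{1}{H}$
$R{\left(c,r \right)} = \frac{-2 + c + \frac{1}{c + r}}{-1 + r}$ ($R{\left(c,r \right)} = \frac{c - \left(2 - \frac{1}{c + r}\right)}{r - 1} = \frac{-2 + c + \frac{1}{c + r}}{-1 + r}$)
$t{\left(P \right)} = \frac{51}{20} + P$ ($t{\left(P \right)} = P + \frac{1 + \left(-2 + 7\right) \left(7 + 3\right)}{\left(-1 + 3\right) \left(7 + 3\right)} = P + \frac{1 + 5 \cdot 10}{2 \cdot 10} = P + \frac{1}{2} \cdot \frac{1}{10} \left(1 + 50\right) = P + \frac{1}{2} \cdot \frac{1}{10} \cdot 51 = P + \frac{51}{20} = \frac{51}{20} + P$)
$\frac{t{\left(22 \right)} + 19842}{-18421 + 47275} = \frac{\left(\frac{51}{20} + 22\right) + 19842}{-18421 + 47275} = \frac{\frac{491}{20} + 19842}{28854} = \frac{397331}{20} \cdot \frac{1}{28854} = \frac{397331}{577080}$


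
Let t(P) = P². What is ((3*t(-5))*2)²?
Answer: 22500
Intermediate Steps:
((3*t(-5))*2)² = ((3*(-5)²)*2)² = ((3*25)*2)² = (75*2)² = 150² = 22500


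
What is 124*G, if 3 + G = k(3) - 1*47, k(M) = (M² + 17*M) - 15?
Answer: -620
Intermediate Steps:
k(M) = -15 + M² + 17*M
G = -5 (G = -3 + ((-15 + 3² + 17*3) - 1*47) = -3 + ((-15 + 9 + 51) - 47) = -3 + (45 - 47) = -3 - 2 = -5)
124*G = 124*(-5) = -620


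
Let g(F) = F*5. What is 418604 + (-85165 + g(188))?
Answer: 334379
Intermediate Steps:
g(F) = 5*F
418604 + (-85165 + g(188)) = 418604 + (-85165 + 5*188) = 418604 + (-85165 + 940) = 418604 - 84225 = 334379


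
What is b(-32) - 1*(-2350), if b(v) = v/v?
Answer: 2351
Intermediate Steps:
b(v) = 1
b(-32) - 1*(-2350) = 1 - 1*(-2350) = 1 + 2350 = 2351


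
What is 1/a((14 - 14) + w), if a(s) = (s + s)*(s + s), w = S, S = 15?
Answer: 1/900 ≈ 0.0011111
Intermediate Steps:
w = 15
a(s) = 4*s² (a(s) = (2*s)*(2*s) = 4*s²)
1/a((14 - 14) + w) = 1/(4*((14 - 14) + 15)²) = 1/(4*(0 + 15)²) = 1/(4*15²) = 1/(4*225) = 1/900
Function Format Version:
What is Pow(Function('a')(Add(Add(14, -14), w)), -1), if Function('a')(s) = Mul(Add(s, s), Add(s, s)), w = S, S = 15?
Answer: Rational(1, 900) ≈ 0.0011111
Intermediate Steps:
w = 15
Function('a')(s) = Mul(4, Pow(s, 2)) (Function('a')(s) = Mul(Mul(2, s), Mul(2, s)) = Mul(4, Pow(s, 2)))
Pow(Function('a')(Add(Add(14, -14), w)), -1) = Pow(Mul(4, Pow(Add(Add(14, -14), 15), 2)), -1) = Pow(Mul(4, Pow(Add(0, 15), 2)), -1) = Pow(Mul(4, Pow(15, 2)), -1) = Pow(Mul(4, 225), -1) = Pow(900, -1) = Rational(1, 900)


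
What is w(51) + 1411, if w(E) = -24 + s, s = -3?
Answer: 1384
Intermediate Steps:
w(E) = -27 (w(E) = -24 - 3 = -27)
w(51) + 1411 = -27 + 1411 = 1384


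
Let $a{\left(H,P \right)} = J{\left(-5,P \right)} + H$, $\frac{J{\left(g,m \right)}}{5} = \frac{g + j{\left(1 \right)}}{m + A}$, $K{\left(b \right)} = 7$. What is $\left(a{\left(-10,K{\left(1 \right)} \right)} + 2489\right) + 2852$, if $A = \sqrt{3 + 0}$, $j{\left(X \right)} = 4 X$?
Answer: $\frac{245191}{46} + \frac{5 \sqrt{3}}{46} \approx 5330.4$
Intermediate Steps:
$A = \sqrt{3} \approx 1.732$
$J{\left(g,m \right)} = \frac{5 \left(4 + g\right)}{m + \sqrt{3}}$ ($J{\left(g,m \right)} = 5 \frac{g + 4 \cdot 1}{m + \sqrt{3}} = 5 \frac{g + 4}{m + \sqrt{3}} = 5 \frac{4 + g}{m + \sqrt{3}} = \frac{5 \left(4 + g\right)}{m + \sqrt{3}}$)
$a{\left(H,P \right)} = H - \frac{5}{P + \sqrt{3}}$ ($a{\left(H,P \right)} = \frac{5 \left(4 - 5\right)}{P + \sqrt{3}} + H = 5 \frac{1}{P + \sqrt{3}} \left(-1\right) + H = - \frac{5}{P + \sqrt{3}} + H = H - \frac{5}{P + \sqrt{3}}$)
$\left(a{\left(-10,K{\left(1 \right)} \right)} + 2489\right) + 2852 = \left(\left(-10 - \frac{5}{7 + \sqrt{3}}\right) + 2489\right) + 2852 = \left(2479 - \frac{5}{7 + \sqrt{3}}\right) + 2852 = 5331 - \frac{5}{7 + \sqrt{3}}$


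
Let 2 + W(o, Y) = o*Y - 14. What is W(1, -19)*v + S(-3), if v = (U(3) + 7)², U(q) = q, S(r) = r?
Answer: -3503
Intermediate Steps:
W(o, Y) = -16 + Y*o (W(o, Y) = -2 + (o*Y - 14) = -2 + (Y*o - 14) = -2 + (-14 + Y*o) = -16 + Y*o)
v = 100 (v = (3 + 7)² = 10² = 100)
W(1, -19)*v + S(-3) = (-16 - 19*1)*100 - 3 = (-16 - 19)*100 - 3 = -35*100 - 3 = -3500 - 3 = -3503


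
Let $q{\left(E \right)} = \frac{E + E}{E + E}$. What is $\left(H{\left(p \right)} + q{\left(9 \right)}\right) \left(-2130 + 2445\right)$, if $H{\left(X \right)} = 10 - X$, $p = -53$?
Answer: $20160$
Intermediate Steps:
$q{\left(E \right)} = 1$ ($q{\left(E \right)} = \frac{2 E}{2 E} = 2 E \frac{1}{2 E} = 1$)
$\left(H{\left(p \right)} + q{\left(9 \right)}\right) \left(-2130 + 2445\right) = \left(\left(10 - -53\right) + 1\right) \left(-2130 + 2445\right) = \left(\left(10 + 53\right) + 1\right) 315 = \left(63 + 1\right) 315 = 64 \cdot 315 = 20160$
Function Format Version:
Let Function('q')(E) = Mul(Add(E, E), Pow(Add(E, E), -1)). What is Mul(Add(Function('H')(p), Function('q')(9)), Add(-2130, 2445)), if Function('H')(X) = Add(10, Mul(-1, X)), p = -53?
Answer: 20160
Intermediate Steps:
Function('q')(E) = 1 (Function('q')(E) = Mul(Mul(2, E), Pow(Mul(2, E), -1)) = Mul(Mul(2, E), Mul(Rational(1, 2), Pow(E, -1))) = 1)
Mul(Add(Function('H')(p), Function('q')(9)), Add(-2130, 2445)) = Mul(Add(Add(10, Mul(-1, -53)), 1), Add(-2130, 2445)) = Mul(Add(Add(10, 53), 1), 315) = Mul(Add(63, 1), 315) = Mul(64, 315) = 20160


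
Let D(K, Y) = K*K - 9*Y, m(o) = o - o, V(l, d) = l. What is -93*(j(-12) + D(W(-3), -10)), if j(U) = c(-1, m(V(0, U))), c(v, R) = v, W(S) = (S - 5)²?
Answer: -389205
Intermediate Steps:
W(S) = (-5 + S)²
m(o) = 0
j(U) = -1
D(K, Y) = K² - 9*Y
-93*(j(-12) + D(W(-3), -10)) = -93*(-1 + (((-5 - 3)²)² - 9*(-10))) = -93*(-1 + (((-8)²)² + 90)) = -93*(-1 + (64² + 90)) = -93*(-1 + (4096 + 90)) = -93*(-1 + 4186) = -93*4185 = -389205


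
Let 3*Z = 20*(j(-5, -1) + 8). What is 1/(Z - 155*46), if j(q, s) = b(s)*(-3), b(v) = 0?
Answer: -3/21230 ≈ -0.00014131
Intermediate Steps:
j(q, s) = 0 (j(q, s) = 0*(-3) = 0)
Z = 160/3 (Z = (20*(0 + 8))/3 = (20*8)/3 = (⅓)*160 = 160/3 ≈ 53.333)
1/(Z - 155*46) = 1/(160/3 - 155*46) = 1/(160/3 - 7130) = 1/(-21230/3) = -3/21230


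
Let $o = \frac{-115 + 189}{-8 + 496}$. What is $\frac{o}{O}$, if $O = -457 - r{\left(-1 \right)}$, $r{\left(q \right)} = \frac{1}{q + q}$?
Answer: $- \frac{37}{111386} \approx -0.00033218$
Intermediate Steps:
$r{\left(q \right)} = \frac{1}{2 q}$
$o = \frac{37}{244}$ ($o = \frac{74}{488} = 74 \cdot \frac{1}{488} = \frac{37}{244} \approx 0.15164$)
$O = - \frac{913}{2}$ ($O = -457 - \frac{1}{2 \left(-1\right)} = -457 - \frac{1}{2} \left(-1\right) = -457 - - \frac{1}{2} = -457 + \frac{1}{2} = - \frac{913}{2} \approx -456.5$)
$\frac{o}{O} = \frac{37}{244 \left(- \frac{913}{2}\right)} = \frac{37}{244} \left(- \frac{2}{913}\right) = - \frac{37}{111386}$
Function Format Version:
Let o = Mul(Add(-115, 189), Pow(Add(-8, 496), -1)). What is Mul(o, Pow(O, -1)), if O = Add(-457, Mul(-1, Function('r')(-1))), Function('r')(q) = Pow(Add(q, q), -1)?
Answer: Rational(-37, 111386) ≈ -0.00033218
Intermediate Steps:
Function('r')(q) = Mul(Rational(1, 2), Pow(q, -1)) (Function('r')(q) = Pow(Mul(2, q), -1) = Mul(Rational(1, 2), Pow(q, -1)))
o = Rational(37, 244) (o = Mul(74, Pow(488, -1)) = Mul(74, Rational(1, 488)) = Rational(37, 244) ≈ 0.15164)
O = Rational(-913, 2) (O = Add(-457, Mul(-1, Mul(Rational(1, 2), Pow(-1, -1)))) = Add(-457, Mul(-1, Mul(Rational(1, 2), -1))) = Add(-457, Mul(-1, Rational(-1, 2))) = Add(-457, Rational(1, 2)) = Rational(-913, 2) ≈ -456.50)
Mul(o, Pow(O, -1)) = Mul(Rational(37, 244), Pow(Rational(-913, 2), -1)) = Mul(Rational(37, 244), Rational(-2, 913)) = Rational(-37, 111386)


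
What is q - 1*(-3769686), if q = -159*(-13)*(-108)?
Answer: 3546450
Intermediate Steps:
q = -223236 (q = 2067*(-108) = -223236)
q - 1*(-3769686) = -223236 - 1*(-3769686) = -223236 + 3769686 = 3546450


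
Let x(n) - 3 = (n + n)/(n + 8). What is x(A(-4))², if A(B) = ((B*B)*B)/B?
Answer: 169/9 ≈ 18.778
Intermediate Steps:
A(B) = B² (A(B) = (B²*B)/B = B³/B = B²)
x(n) = 3 + 2*n/(8 + n) (x(n) = 3 + (n + n)/(n + 8) = 3 + (2*n)/(8 + n) = 3 + 2*n/(8 + n))
x(A(-4))² = ((24 + 5*(-4)²)/(8 + (-4)²))² = ((24 + 5*16)/(8 + 16))² = ((24 + 80)/24)² = ((1/24)*104)² = (13/3)² = 169/9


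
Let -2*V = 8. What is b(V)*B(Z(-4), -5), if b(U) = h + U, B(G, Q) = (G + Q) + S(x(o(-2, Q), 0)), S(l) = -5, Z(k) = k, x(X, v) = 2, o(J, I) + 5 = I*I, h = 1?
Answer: 42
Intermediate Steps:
o(J, I) = -5 + I**2 (o(J, I) = -5 + I*I = -5 + I**2)
V = -4 (V = -1/2*8 = -4)
B(G, Q) = -5 + G + Q (B(G, Q) = (G + Q) - 5 = -5 + G + Q)
b(U) = 1 + U
b(V)*B(Z(-4), -5) = (1 - 4)*(-5 - 4 - 5) = -3*(-14) = 42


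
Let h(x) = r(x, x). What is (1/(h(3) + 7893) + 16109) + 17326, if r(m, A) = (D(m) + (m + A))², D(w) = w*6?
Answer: 283161016/8469 ≈ 33435.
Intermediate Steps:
D(w) = 6*w
r(m, A) = (A + 7*m)² (r(m, A) = (6*m + (m + A))² = (6*m + (A + m))² = (A + 7*m)²)
h(x) = 64*x² (h(x) = (x + 7*x)² = (8*x)² = 64*x²)
(1/(h(3) + 7893) + 16109) + 17326 = (1/(64*3² + 7893) + 16109) + 17326 = (1/(64*9 + 7893) + 16109) + 17326 = (1/(576 + 7893) + 16109) + 17326 = (1/8469 + 16109) + 17326 = 136427122/8469 + 17326 = 283161016/8469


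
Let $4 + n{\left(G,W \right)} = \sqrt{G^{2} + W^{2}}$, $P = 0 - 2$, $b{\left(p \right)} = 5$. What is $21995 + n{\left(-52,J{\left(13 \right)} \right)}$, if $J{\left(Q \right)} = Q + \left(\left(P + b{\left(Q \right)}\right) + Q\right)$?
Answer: $21991 + \sqrt{3545} \approx 22051.0$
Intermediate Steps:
$P = -2$
$J{\left(Q \right)} = 3 + 2 Q$ ($J{\left(Q \right)} = Q + \left(\left(-2 + 5\right) + Q\right) = Q + \left(3 + Q\right) = 3 + 2 Q$)
$n{\left(G,W \right)} = -4 + \sqrt{G^{2} + W^{2}}$
$21995 + n{\left(-52,J{\left(13 \right)} \right)} = 21995 - \left(4 - \sqrt{\left(-52\right)^{2} + \left(3 + 2 \cdot 13\right)^{2}}\right) = 21995 - \left(4 - \sqrt{2704 + \left(3 + 26\right)^{2}}\right) = 21995 - \left(4 - \sqrt{2704 + 29^{2}}\right) = 21995 - \left(4 - \sqrt{2704 + 841}\right) = 21995 - \left(4 - \sqrt{3545}\right) = 21991 + \sqrt{3545}$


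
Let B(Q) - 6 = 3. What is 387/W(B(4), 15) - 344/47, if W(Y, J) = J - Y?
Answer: 5375/94 ≈ 57.181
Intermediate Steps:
B(Q) = 9 (B(Q) = 6 + 3 = 9)
387/W(B(4), 15) - 344/47 = 387/(15 - 1*9) - 344/47 = 387/(15 - 9) - 344*1/47 = 387/6 - 344/47 = 387*(⅙) - 344/47 = 129/2 - 344/47 = 5375/94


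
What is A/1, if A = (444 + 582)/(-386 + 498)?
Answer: 513/56 ≈ 9.1607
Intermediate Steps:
A = 513/56 (A = 1026/112 = 1026*(1/112) = 513/56 ≈ 9.1607)
A/1 = (513/56)/1 = (513/56)*1 = 513/56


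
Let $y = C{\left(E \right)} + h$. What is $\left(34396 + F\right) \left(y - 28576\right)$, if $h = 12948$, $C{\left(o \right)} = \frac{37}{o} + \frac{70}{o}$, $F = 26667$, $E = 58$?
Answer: $- \frac{55342434971}{58} \approx -9.5418 \cdot 10^{8}$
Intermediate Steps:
$C{\left(o \right)} = \frac{107}{o}$
$y = \frac{751091}{58}$ ($y = \frac{107}{58} + 12948 = \frac{751091}{58} \approx 12950.0$)
$\left(34396 + F\right) \left(y - 28576\right) = \left(34396 + 26667\right) \left(\frac{751091}{58} - 28576\right) = 61063 \left(\frac{751091}{58} - 28576\right) = 61063 \left(- \frac{906317}{58}\right) = - \frac{55342434971}{58}$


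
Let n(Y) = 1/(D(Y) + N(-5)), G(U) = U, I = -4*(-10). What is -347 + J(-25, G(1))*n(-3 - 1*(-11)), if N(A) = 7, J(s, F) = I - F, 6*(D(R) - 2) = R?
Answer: -10640/31 ≈ -343.23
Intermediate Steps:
I = 40
D(R) = 2 + R/6
J(s, F) = 40 - F
n(Y) = 1/(9 + Y/6) (n(Y) = 1/((2 + Y/6) + 7) = 1/(9 + Y/6))
-347 + J(-25, G(1))*n(-3 - 1*(-11)) = -347 + (40 - 1*1)*(6/(54 + (-3 - 1*(-11)))) = -347 + (40 - 1)*(6/(54 + (-3 + 11))) = -347 + 39*(6/(54 + 8)) = -347 + 39*(6/62) = -347 + 39*(6*(1/62)) = -347 + 39*(3/31) = -347 + 117/31 = -10640/31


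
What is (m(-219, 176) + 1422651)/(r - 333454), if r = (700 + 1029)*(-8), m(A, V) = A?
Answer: -237072/57881 ≈ -4.0958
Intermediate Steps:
r = -13832 (r = 1729*(-8) = -13832)
(m(-219, 176) + 1422651)/(r - 333454) = (-219 + 1422651)/(-13832 - 333454) = 1422432/(-347286) = 1422432*(-1/347286) = -237072/57881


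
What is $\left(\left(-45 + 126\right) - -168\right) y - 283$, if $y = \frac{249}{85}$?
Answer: $\frac{37946}{85} \approx 446.42$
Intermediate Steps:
$y = \frac{249}{85}$ ($y = 249 \cdot \frac{1}{85} = \frac{249}{85} \approx 2.9294$)
$\left(\left(-45 + 126\right) - -168\right) y - 283 = \left(\left(-45 + 126\right) - -168\right) \frac{249}{85} - 283 = \left(81 + 168\right) \frac{249}{85} - 283 = 249 \cdot \frac{249}{85} - 283 = \frac{62001}{85} - 283 = \frac{37946}{85}$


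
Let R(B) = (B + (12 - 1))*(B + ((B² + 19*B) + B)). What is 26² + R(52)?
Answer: 239824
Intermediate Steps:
R(B) = (11 + B)*(B² + 21*B) (R(B) = (B + 11)*(B + (B² + 20*B)) = (11 + B)*(B² + 21*B))
26² + R(52) = 26² + 52*(231 + 52² + 32*52) = 676 + 52*(231 + 2704 + 1664) = 676 + 52*4599 = 676 + 239148 = 239824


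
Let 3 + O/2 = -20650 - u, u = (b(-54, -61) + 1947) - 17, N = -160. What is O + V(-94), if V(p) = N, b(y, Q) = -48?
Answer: -45230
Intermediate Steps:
V(p) = -160
u = 1882 (u = (-48 + 1947) - 17 = 1899 - 17 = 1882)
O = -45070 (O = -6 + 2*(-20650 - 1*1882) = -6 + 2*(-20650 - 1882) = -6 + 2*(-22532) = -6 - 45064 = -45070)
O + V(-94) = -45070 - 160 = -45230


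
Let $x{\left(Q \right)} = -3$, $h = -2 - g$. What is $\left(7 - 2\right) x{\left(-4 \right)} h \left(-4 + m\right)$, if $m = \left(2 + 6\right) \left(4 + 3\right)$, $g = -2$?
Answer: $0$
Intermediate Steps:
$h = 0$ ($h = -2 - -2 = -2 + 2 = 0$)
$m = 56$ ($m = 8 \cdot 7 = 56$)
$\left(7 - 2\right) x{\left(-4 \right)} h \left(-4 + m\right) = \left(7 - 2\right) \left(-3\right) 0 \left(-4 + 56\right) = \left(7 - 2\right) \left(-3\right) 0 \cdot 52 = 5 \left(-3\right) 0 = \left(-15\right) 0 = 0$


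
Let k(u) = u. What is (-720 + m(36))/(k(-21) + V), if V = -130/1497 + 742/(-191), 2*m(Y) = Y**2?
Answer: 20586744/7140071 ≈ 2.8833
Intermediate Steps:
m(Y) = Y**2/2
V = -1135604/285927 (V = -130*1/1497 + 742*(-1/191) = -130/1497 - 742/191 = -1135604/285927 ≈ -3.9717)
(-720 + m(36))/(k(-21) + V) = (-720 + (1/2)*36**2)/(-21 - 1135604/285927) = (-720 + (1/2)*1296)/(-7140071/285927) = (-720 + 648)*(-285927/7140071) = -72*(-285927/7140071) = 20586744/7140071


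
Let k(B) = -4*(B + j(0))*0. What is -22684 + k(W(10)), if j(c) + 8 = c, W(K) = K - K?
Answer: -22684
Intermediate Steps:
W(K) = 0
j(c) = -8 + c
k(B) = 0 (k(B) = -4*(B + (-8 + 0))*0 = -4*(B - 8)*0 = -4*(-8 + B)*0 = (32 - 4*B)*0 = 0)
-22684 + k(W(10)) = -22684 + 0 = -22684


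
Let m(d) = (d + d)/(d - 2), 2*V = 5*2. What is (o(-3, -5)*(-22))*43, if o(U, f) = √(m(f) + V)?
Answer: -2838*√35/7 ≈ -2398.5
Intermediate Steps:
V = 5 (V = (5*2)/2 = (½)*10 = 5)
m(d) = 2*d/(-2 + d) (m(d) = (2*d)/(-2 + d) = 2*d/(-2 + d))
o(U, f) = √(5 + 2*f/(-2 + f)) (o(U, f) = √(2*f/(-2 + f) + 5) = √(5 + 2*f/(-2 + f)))
(o(-3, -5)*(-22))*43 = (√((-10 + 7*(-5))/(-2 - 5))*(-22))*43 = (√((-10 - 35)/(-7))*(-22))*43 = (√(-⅐*(-45))*(-22))*43 = (√(45/7)*(-22))*43 = ((3*√35/7)*(-22))*43 = -66*√35/7*43 = -2838*√35/7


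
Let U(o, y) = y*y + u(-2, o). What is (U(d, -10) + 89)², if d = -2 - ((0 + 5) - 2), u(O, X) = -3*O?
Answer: 38025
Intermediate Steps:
d = -5 (d = -2 - (5 - 2) = -2 - 1*3 = -2 - 3 = -5)
U(o, y) = 6 + y² (U(o, y) = y*y - 3*(-2) = y² + 6 = 6 + y²)
(U(d, -10) + 89)² = ((6 + (-10)²) + 89)² = ((6 + 100) + 89)² = (106 + 89)² = 195² = 38025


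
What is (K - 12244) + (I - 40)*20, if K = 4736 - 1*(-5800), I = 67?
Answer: -1168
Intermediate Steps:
K = 10536 (K = 4736 + 5800 = 10536)
(K - 12244) + (I - 40)*20 = (10536 - 12244) + (67 - 40)*20 = -1708 + 27*20 = -1708 + 540 = -1168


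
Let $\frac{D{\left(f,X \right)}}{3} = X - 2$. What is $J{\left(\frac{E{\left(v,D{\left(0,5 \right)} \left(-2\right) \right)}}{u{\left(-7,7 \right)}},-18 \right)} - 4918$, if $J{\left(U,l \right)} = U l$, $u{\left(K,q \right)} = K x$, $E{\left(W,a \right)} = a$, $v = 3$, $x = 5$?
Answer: $- \frac{172454}{35} \approx -4927.3$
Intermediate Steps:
$D{\left(f,X \right)} = -6 + 3 X$ ($D{\left(f,X \right)} = 3 \left(X - 2\right) = 3 \left(-2 + X\right) = -6 + 3 X$)
$u{\left(K,q \right)} = 5 K$ ($u{\left(K,q \right)} = K 5 = 5 K$)
$J{\left(\frac{E{\left(v,D{\left(0,5 \right)} \left(-2\right) \right)}}{u{\left(-7,7 \right)}},-18 \right)} - 4918 = \frac{\left(-6 + 3 \cdot 5\right) \left(-2\right)}{5 \left(-7\right)} \left(-18\right) - 4918 = \frac{\left(-6 + 15\right) \left(-2\right)}{-35} \left(-18\right) - 4918 = 9 \left(-2\right) \left(- \frac{1}{35}\right) \left(-18\right) - 4918 = \left(-18\right) \left(- \frac{1}{35}\right) \left(-18\right) - 4918 = \frac{18}{35} \left(-18\right) - 4918 = - \frac{324}{35} - 4918 = - \frac{172454}{35}$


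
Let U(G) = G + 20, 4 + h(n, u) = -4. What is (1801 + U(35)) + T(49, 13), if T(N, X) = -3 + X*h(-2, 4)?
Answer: 1749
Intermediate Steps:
h(n, u) = -8 (h(n, u) = -4 - 4 = -8)
U(G) = 20 + G
T(N, X) = -3 - 8*X (T(N, X) = -3 + X*(-8) = -3 - 8*X)
(1801 + U(35)) + T(49, 13) = (1801 + (20 + 35)) + (-3 - 8*13) = (1801 + 55) + (-3 - 104) = 1856 - 107 = 1749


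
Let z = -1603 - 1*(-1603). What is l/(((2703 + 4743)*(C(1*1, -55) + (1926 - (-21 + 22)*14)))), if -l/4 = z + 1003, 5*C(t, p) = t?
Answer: -590/2093859 ≈ -0.00028178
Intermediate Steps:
C(t, p) = t/5
z = 0 (z = -1603 + 1603 = 0)
l = -4012 (l = -4*(0 + 1003) = -4*1003 = -4012)
l/(((2703 + 4743)*(C(1*1, -55) + (1926 - (-21 + 22)*14)))) = -4012*1/((2703 + 4743)*((1*1)/5 + (1926 - (-21 + 22)*14))) = -4012*1/(7446*((⅕)*1 + (1926 - 14))) = -4012*1/(7446*(⅕ + (1926 - 1*14))) = -4012*1/(7446*(⅕ + (1926 - 14))) = -4012*1/(7446*(⅕ + 1912)) = -4012/(7446*(9561/5)) = -4012/71191206/5 = -4012*5/71191206 = -590/2093859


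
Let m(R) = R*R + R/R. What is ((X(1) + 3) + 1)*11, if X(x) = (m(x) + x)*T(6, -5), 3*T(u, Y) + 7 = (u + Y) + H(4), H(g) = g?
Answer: 22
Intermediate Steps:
T(u, Y) = -1 + Y/3 + u/3 (T(u, Y) = -7/3 + ((u + Y) + 4)/3 = -7/3 + ((Y + u) + 4)/3 = -7/3 + (4 + Y + u)/3 = -7/3 + (4/3 + Y/3 + u/3) = -1 + Y/3 + u/3)
m(R) = 1 + R² (m(R) = R² + 1 = 1 + R²)
X(x) = -⅔ - 2*x/3 - 2*x²/3 (X(x) = ((1 + x²) + x)*(-1 + (⅓)*(-5) + (⅓)*6) = (1 + x + x²)*(-1 - 5/3 + 2) = (1 + x + x²)*(-⅔) = -⅔ - 2*x/3 - 2*x²/3)
((X(1) + 3) + 1)*11 = (((-⅔ - ⅔*1 - ⅔*1²) + 3) + 1)*11 = (((-⅔ - ⅔ - ⅔*1) + 3) + 1)*11 = (((-⅔ - ⅔ - ⅔) + 3) + 1)*11 = ((-2 + 3) + 1)*11 = (1 + 1)*11 = 2*11 = 22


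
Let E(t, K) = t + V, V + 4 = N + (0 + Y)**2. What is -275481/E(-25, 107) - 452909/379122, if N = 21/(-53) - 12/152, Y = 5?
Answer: 210339906002731/3417026586 ≈ 61556.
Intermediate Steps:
N = -957/2014 (N = 21*(-1/53) - 12*1/152 = -21/53 - 3/38 = -957/2014 ≈ -0.47517)
V = 41337/2014 (V = -4 + (-957/2014 + (0 + 5)**2) = -4 + (-957/2014 + 5**2) = -4 + (-957/2014 + 25) = -4 + 49393/2014 = 41337/2014 ≈ 20.525)
E(t, K) = 41337/2014 + t (E(t, K) = t + 41337/2014 = 41337/2014 + t)
-275481/E(-25, 107) - 452909/379122 = -275481/(41337/2014 - 25) - 452909/379122 = -275481/(-9013/2014) - 452909*1/379122 = -275481*(-2014/9013) - 452909/379122 = 554818734/9013 - 452909/379122 = 210339906002731/3417026586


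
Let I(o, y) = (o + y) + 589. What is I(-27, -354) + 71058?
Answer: 71266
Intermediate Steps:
I(o, y) = 589 + o + y
I(-27, -354) + 71058 = (589 - 27 - 354) + 71058 = 208 + 71058 = 71266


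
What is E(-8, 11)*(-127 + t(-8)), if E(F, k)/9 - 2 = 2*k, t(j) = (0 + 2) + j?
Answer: -28728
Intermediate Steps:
t(j) = 2 + j
E(F, k) = 18 + 18*k (E(F, k) = 18 + 9*(2*k) = 18 + 18*k)
E(-8, 11)*(-127 + t(-8)) = (18 + 18*11)*(-127 + (2 - 8)) = (18 + 198)*(-127 - 6) = 216*(-133) = -28728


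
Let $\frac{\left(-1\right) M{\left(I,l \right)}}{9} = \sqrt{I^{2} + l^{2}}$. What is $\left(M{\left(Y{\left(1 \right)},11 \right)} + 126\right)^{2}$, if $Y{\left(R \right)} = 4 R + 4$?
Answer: $30861 - 2268 \sqrt{185} \approx 12.865$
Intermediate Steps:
$Y{\left(R \right)} = 4 + 4 R$
$M{\left(I,l \right)} = - 9 \sqrt{I^{2} + l^{2}}$
$\left(M{\left(Y{\left(1 \right)},11 \right)} + 126\right)^{2} = \left(- 9 \sqrt{\left(4 + 4 \cdot 1\right)^{2} + 11^{2}} + 126\right)^{2} = \left(- 9 \sqrt{\left(4 + 4\right)^{2} + 121} + 126\right)^{2} = \left(- 9 \sqrt{8^{2} + 121} + 126\right)^{2} = \left(- 9 \sqrt{64 + 121} + 126\right)^{2} = \left(- 9 \sqrt{185} + 126\right)^{2} = \left(126 - 9 \sqrt{185}\right)^{2}$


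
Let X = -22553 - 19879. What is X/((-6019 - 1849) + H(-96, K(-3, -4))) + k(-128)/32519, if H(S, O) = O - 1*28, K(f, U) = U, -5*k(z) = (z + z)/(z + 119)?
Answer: 3104552848/578025225 ≈ 5.3710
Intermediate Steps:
k(z) = -2*z/(5*(119 + z)) (k(z) = -(z + z)/(5*(z + 119)) = -2*z/(5*(119 + z)))
H(S, O) = -28 + O (H(S, O) = O - 28 = -28 + O)
X = -42432
X/((-6019 - 1849) + H(-96, K(-3, -4))) + k(-128)/32519 = -42432/((-6019 - 1849) + (-28 - 4)) - 2*(-128)/(595 + 5*(-128))/32519 = -42432/(-7868 - 32) - 2*(-128)/(595 - 640)*(1/32519) = -42432/(-7900) - 2*(-128)/(-45)*(1/32519) = -42432*(-1/7900) - 2*(-128)*(-1/45)*(1/32519) = 10608/1975 - 256/45*1/32519 = 10608/1975 - 256/1463355 = 3104552848/578025225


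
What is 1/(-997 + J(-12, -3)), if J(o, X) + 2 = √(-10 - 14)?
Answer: -333/332675 - 2*I*√6/998025 ≈ -0.001001 - 4.9087e-6*I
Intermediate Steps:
J(o, X) = -2 + 2*I*√6 (J(o, X) = -2 + √(-10 - 14) = -2 + √(-24) = -2 + 2*I*√6)
1/(-997 + J(-12, -3)) = 1/(-997 + (-2 + 2*I*√6)) = 1/(-999 + 2*I*√6)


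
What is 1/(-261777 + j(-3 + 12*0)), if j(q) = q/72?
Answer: -24/6282649 ≈ -3.8200e-6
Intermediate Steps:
j(q) = q/72 (j(q) = q*(1/72) = q/72)
1/(-261777 + j(-3 + 12*0)) = 1/(-261777 + (-3 + 12*0)/72) = 1/(-261777 + (-3 + 0)/72) = 1/(-261777 + (1/72)*(-3)) = 1/(-261777 - 1/24) = 1/(-6282649/24) = -24/6282649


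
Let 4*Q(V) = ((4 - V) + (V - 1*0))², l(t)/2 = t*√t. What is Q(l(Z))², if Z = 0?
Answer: 16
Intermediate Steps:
l(t) = 2*t^(3/2) (l(t) = 2*(t*√t) = 2*t^(3/2))
Q(V) = 4 (Q(V) = ((4 - V) + (V - 1*0))²/4 = ((4 - V) + (V + 0))²/4 = ((4 - V) + V)²/4 = (¼)*4² = (¼)*16 = 4)
Q(l(Z))² = 4² = 16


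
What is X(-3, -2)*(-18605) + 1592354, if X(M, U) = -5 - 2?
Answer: 1722589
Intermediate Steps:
X(M, U) = -7
X(-3, -2)*(-18605) + 1592354 = -7*(-18605) + 1592354 = 130235 + 1592354 = 1722589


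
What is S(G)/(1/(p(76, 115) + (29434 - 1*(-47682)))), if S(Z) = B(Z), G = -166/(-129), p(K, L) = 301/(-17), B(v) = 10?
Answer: 13106710/17 ≈ 7.7098e+5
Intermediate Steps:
p(K, L) = -301/17 (p(K, L) = 301*(-1/17) = -301/17)
G = 166/129 (G = -166*(-1/129) = 166/129 ≈ 1.2868)
S(Z) = 10
S(G)/(1/(p(76, 115) + (29434 - 1*(-47682)))) = 10/(1/(-301/17 + (29434 - 1*(-47682)))) = 10/(1/(-301/17 + (29434 + 47682))) = 10/(1/(-301/17 + 77116)) = 10/(1/(1310671/17)) = 10/(17/1310671) = 10*(1310671/17) = 13106710/17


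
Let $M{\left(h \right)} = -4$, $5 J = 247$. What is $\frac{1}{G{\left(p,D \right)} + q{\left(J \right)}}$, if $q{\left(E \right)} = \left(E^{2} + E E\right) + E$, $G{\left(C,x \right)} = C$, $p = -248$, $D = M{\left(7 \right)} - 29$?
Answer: $\frac{25}{117053} \approx 0.00021358$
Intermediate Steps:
$J = \frac{247}{5}$ ($J = \frac{1}{5} \cdot 247 = \frac{247}{5} \approx 49.4$)
$D = -33$ ($D = -4 - 29 = -33$)
$q{\left(E \right)} = E + 2 E^{2}$ ($q{\left(E \right)} = \left(E^{2} + E^{2}\right) + E = 2 E^{2} + E = E + 2 E^{2}$)
$\frac{1}{G{\left(p,D \right)} + q{\left(J \right)}} = \frac{1}{-248 + \frac{247 \left(1 + 2 \cdot \frac{247}{5}\right)}{5}} = \frac{1}{-248 + \frac{247 \left(1 + \frac{494}{5}\right)}{5}} = \frac{1}{-248 + \frac{247}{5} \cdot \frac{499}{5}} = \frac{1}{-248 + \frac{123253}{25}} = \frac{1}{\frac{117053}{25}} = \frac{25}{117053}$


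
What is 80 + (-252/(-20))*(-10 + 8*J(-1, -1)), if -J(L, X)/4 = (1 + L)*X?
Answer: -46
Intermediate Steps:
J(L, X) = -4*X*(1 + L) (J(L, X) = -4*(1 + L)*X = -4*X*(1 + L))
80 + (-252/(-20))*(-10 + 8*J(-1, -1)) = 80 + (-252/(-20))*(-10 + 8*(-4*(-1)*(1 - 1))) = 80 + (-252*(-1)/20)*(-10 + 8*(-4*(-1)*0)) = 80 + (-14*(-9/10))*(-10 + 8*0) = 80 + 63*(-10 + 0)/5 = 80 + (63/5)*(-10) = 80 - 126 = -46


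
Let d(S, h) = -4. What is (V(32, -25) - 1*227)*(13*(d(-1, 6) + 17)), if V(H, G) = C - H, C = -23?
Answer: -47658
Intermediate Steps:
V(H, G) = -23 - H
(V(32, -25) - 1*227)*(13*(d(-1, 6) + 17)) = ((-23 - 1*32) - 1*227)*(13*(-4 + 17)) = ((-23 - 32) - 227)*(13*13) = (-55 - 227)*169 = -282*169 = -47658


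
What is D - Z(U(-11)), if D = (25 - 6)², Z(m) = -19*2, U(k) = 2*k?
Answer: 399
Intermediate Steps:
Z(m) = -38
D = 361 (D = 19² = 361)
D - Z(U(-11)) = 361 - 1*(-38) = 361 + 38 = 399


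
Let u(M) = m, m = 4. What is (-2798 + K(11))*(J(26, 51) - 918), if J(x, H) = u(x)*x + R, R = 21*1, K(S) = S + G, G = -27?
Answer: 2231502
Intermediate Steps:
u(M) = 4
K(S) = -27 + S (K(S) = S - 27 = -27 + S)
R = 21
J(x, H) = 21 + 4*x (J(x, H) = 4*x + 21 = 21 + 4*x)
(-2798 + K(11))*(J(26, 51) - 918) = (-2798 + (-27 + 11))*((21 + 4*26) - 918) = (-2798 - 16)*((21 + 104) - 918) = -2814*(125 - 918) = -2814*(-793) = 2231502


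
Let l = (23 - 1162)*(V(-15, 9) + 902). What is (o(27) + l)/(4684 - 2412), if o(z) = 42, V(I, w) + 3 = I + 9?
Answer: -1017085/2272 ≈ -447.66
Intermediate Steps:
V(I, w) = 6 + I (V(I, w) = -3 + (I + 9) = -3 + (9 + I) = 6 + I)
l = -1017127 (l = (23 - 1162)*((6 - 15) + 902) = -1139*(-9 + 902) = -1139*893 = -1017127)
(o(27) + l)/(4684 - 2412) = (42 - 1017127)/(4684 - 2412) = -1017085/2272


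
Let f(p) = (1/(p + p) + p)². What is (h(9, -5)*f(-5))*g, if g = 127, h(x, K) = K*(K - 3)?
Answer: 660654/5 ≈ 1.3213e+5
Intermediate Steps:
h(x, K) = K*(-3 + K)
f(p) = (p + 1/(2*p))² (f(p) = (1/(2*p) + p)² = (p + 1/(2*p))²)
(h(9, -5)*f(-5))*g = ((-5*(-3 - 5))*((¼)*(1 + 2*(-5)²)²/(-5)²))*127 = ((-5*(-8))*((¼)*(1/25)*(1 + 2*25)²))*127 = (40*((¼)*(1/25)*(1 + 50)²))*127 = (40*((¼)*(1/25)*51²))*127 = (40*((¼)*(1/25)*2601))*127 = (40*(2601/100))*127 = (5202/5)*127 = 660654/5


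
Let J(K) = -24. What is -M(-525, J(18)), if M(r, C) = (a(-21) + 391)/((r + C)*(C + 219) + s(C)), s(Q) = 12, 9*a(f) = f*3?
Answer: 128/35681 ≈ 0.0035873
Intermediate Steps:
a(f) = f/3 (a(f) = (f*3)/9 = (3*f)/9 = f/3)
M(r, C) = 384/(12 + (219 + C)*(C + r)) (M(r, C) = ((1/3)*(-21) + 391)/((r + C)*(C + 219) + 12) = (-7 + 391)/((C + r)*(219 + C) + 12) = 384/((219 + C)*(C + r) + 12) = 384/(12 + (219 + C)*(C + r)))
-M(-525, J(18)) = -384/(12 + (-24)**2 + 219*(-24) + 219*(-525) - 24*(-525)) = -384/(12 + 576 - 5256 - 114975 + 12600) = -384/(-107043) = -384*(-1)/107043 = -1*(-128/35681) = 128/35681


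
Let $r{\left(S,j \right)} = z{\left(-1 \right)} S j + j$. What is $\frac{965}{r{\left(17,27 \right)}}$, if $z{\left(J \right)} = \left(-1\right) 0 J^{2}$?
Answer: $\frac{965}{27} \approx 35.741$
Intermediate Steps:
$z{\left(J \right)} = 0$ ($z{\left(J \right)} = 0 J^{2} = 0$)
$r{\left(S,j \right)} = j$ ($r{\left(S,j \right)} = 0 S j + j = 0 j + j = 0 + j = j$)
$\frac{965}{r{\left(17,27 \right)}} = \frac{965}{27}$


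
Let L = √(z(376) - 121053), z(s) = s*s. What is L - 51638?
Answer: -51638 + √20323 ≈ -51495.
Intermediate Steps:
z(s) = s²
L = √20323 (L = √(376² - 121053) = √(141376 - 121053) = √20323 ≈ 142.56)
L - 51638 = √20323 - 51638 = -51638 + √20323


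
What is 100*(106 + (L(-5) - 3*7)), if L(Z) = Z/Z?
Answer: 8600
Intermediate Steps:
L(Z) = 1
100*(106 + (L(-5) - 3*7)) = 100*(106 + (1 - 3*7)) = 100*(106 + (1 - 21)) = 100*(106 - 20) = 100*86 = 8600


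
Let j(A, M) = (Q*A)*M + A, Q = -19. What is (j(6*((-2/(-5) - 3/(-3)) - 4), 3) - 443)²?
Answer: 4635409/25 ≈ 1.8542e+5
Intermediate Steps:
j(A, M) = A - 19*A*M (j(A, M) = (-19*A)*M + A = -19*A*M + A = A - 19*A*M)
(j(6*((-2/(-5) - 3/(-3)) - 4), 3) - 443)² = ((6*((-2/(-5) - 3/(-3)) - 4))*(1 - 19*3) - 443)² = ((6*((-2*(-⅕) - 3*(-⅓)) - 4))*(1 - 57) - 443)² = ((6*((⅖ + 1) - 4))*(-56) - 443)² = ((6*(7/5 - 4))*(-56) - 443)² = ((6*(-13/5))*(-56) - 443)² = (-78/5*(-56) - 443)² = (4368/5 - 443)² = (2153/5)² = 4635409/25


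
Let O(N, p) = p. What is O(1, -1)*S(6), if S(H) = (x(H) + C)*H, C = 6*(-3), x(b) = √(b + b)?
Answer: 108 - 12*√3 ≈ 87.215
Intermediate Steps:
x(b) = √2*√b (x(b) = √(2*b) = √2*√b)
C = -18
S(H) = H*(-18 + √2*√H) (S(H) = (√2*√H - 18)*H = (-18 + √2*√H)*H = H*(-18 + √2*√H))
O(1, -1)*S(6) = -6*(-18 + √2*√6) = -6*(-18 + 2*√3) = -(-108 + 12*√3) = 108 - 12*√3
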